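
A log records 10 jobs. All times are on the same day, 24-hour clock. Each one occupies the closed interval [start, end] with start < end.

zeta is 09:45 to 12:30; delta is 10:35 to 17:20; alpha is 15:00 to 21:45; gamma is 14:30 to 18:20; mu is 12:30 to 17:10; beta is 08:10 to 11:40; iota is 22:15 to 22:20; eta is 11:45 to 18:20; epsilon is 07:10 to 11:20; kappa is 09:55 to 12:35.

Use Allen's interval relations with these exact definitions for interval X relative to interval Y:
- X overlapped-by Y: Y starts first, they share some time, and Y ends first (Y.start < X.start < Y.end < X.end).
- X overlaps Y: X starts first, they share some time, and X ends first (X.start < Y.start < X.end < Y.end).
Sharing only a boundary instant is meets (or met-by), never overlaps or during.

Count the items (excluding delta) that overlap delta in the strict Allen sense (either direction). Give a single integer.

Target delta = [10:35, 17:20].
alpha [15:00, 21:45] → overlapped-by → counts.
beta [08:10, 11:40] → overlaps → counts.
epsilon [07:10, 11:20] → overlaps → counts.
eta [11:45, 18:20] → overlapped-by → counts.
gamma [14:30, 18:20] → overlapped-by → counts.
iota [22:15, 22:20] → after → no.
kappa [09:55, 12:35] → overlaps → counts.
mu [12:30, 17:10] → during → no.
zeta [09:45, 12:30] → overlaps → counts.
Total: 7.

7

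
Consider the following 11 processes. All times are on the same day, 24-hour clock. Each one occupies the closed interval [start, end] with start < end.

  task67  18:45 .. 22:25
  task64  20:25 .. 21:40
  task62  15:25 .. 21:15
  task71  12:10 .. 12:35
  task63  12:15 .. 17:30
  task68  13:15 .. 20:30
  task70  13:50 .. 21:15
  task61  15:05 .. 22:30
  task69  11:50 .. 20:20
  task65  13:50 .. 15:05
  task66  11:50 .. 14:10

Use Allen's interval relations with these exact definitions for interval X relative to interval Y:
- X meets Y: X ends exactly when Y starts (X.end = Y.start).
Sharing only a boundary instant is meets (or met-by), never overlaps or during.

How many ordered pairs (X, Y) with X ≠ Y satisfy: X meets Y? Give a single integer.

Checking all 110 ordered pairs for relation 'meets'; matching pairs in alphabetical order:
(task65, task61): task65 meets task61 ✓
Count: 1.

1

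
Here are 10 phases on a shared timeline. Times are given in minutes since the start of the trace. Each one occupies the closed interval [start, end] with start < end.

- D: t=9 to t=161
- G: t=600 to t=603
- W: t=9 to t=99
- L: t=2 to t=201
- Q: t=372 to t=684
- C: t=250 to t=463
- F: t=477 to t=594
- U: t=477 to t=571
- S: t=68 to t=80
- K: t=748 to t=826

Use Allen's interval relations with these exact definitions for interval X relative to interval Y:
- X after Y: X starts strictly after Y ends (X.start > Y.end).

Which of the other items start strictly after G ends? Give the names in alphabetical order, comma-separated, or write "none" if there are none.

K

Target G = [t=600, t=603].
C [t=250, t=463] → before → no.
D [t=9, t=161] → before → no.
F [t=477, t=594] → before → no.
K [t=748, t=826] → after → yes.
L [t=2, t=201] → before → no.
Q [t=372, t=684] → contains → no.
S [t=68, t=80] → before → no.
U [t=477, t=571] → before → no.
W [t=9, t=99] → before → no.
Result: K.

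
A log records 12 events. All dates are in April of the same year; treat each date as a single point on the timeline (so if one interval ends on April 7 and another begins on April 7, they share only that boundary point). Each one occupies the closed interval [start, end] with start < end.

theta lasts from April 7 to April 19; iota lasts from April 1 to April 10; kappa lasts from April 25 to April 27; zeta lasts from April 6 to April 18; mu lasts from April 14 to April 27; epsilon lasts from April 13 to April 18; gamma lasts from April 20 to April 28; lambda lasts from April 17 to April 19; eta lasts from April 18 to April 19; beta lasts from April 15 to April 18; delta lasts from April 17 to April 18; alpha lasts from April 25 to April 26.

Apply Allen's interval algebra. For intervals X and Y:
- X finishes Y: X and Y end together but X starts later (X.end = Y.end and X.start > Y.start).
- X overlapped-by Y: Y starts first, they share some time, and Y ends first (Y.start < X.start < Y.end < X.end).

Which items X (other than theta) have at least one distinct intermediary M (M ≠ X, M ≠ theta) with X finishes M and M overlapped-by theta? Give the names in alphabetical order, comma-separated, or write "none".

kappa

Target theta = [April 7, April 19].
Intermediaries M with M overlapped-by theta: mu.
Via mu — items with X finishes mu: kappa.
Union: kappa.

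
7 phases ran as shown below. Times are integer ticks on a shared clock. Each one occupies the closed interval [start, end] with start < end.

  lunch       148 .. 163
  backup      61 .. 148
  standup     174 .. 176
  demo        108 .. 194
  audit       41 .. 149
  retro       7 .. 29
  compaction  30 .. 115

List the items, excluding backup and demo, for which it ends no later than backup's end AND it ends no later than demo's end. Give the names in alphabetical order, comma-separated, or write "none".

compaction, retro

Conditions: its end is no later than backup's end (X.end <= 148) AND its end is no later than demo's end (X.end <= 194).
audit: end 149 <= 148? ✗; end 149 <= 194? ✓ → no.
compaction: end 115 <= 148? ✓; end 115 <= 194? ✓ → yes.
lunch: end 163 <= 148? ✗; end 163 <= 194? ✓ → no.
retro: end 29 <= 148? ✓; end 29 <= 194? ✓ → yes.
standup: end 176 <= 148? ✗; end 176 <= 194? ✓ → no.
Result: compaction, retro.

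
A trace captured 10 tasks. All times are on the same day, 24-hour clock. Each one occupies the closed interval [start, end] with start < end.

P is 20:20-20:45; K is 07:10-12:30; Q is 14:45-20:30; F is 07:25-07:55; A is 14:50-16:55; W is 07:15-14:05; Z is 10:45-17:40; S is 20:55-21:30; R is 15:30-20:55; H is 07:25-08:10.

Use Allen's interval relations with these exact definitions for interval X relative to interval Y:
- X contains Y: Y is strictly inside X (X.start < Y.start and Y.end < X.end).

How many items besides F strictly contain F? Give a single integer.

2

Target F = [07:25, 07:55].
A [14:50, 16:55] → after → no.
H [07:25, 08:10] → started-by → no.
K [07:10, 12:30] → contains → counts.
P [20:20, 20:45] → after → no.
Q [14:45, 20:30] → after → no.
R [15:30, 20:55] → after → no.
S [20:55, 21:30] → after → no.
W [07:15, 14:05] → contains → counts.
Z [10:45, 17:40] → after → no.
Total: 2.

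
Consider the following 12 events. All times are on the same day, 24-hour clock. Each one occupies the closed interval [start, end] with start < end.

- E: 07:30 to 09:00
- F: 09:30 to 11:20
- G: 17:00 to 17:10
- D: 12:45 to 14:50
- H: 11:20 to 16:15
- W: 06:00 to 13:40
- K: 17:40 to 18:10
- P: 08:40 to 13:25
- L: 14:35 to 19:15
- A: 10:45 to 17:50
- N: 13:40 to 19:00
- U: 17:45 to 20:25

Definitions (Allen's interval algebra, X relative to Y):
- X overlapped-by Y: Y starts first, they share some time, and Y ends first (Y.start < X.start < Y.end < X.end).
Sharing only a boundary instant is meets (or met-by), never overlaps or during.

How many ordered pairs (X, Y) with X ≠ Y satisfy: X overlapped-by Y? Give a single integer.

Checking all 132 ordered pairs for relation 'overlapped-by'; matching pairs in alphabetical order:
(A, F): A overlapped-by F ✓
(A, P): A overlapped-by P ✓
(A, W): A overlapped-by W ✓
(D, P): D overlapped-by P ✓
(D, W): D overlapped-by W ✓
(H, P): H overlapped-by P ✓
(H, W): H overlapped-by W ✓
(K, A): K overlapped-by A ✓
(L, A): L overlapped-by A ✓
(L, D): L overlapped-by D ✓
(L, H): L overlapped-by H ✓
(L, N): L overlapped-by N ✓
(N, A): N overlapped-by A ✓
(N, D): N overlapped-by D ✓
(N, H): N overlapped-by H ✓
(P, E): P overlapped-by E ✓
(U, A): U overlapped-by A ✓
(U, K): U overlapped-by K ✓
(U, L): U overlapped-by L ✓
(U, N): U overlapped-by N ✓
Count: 20.

20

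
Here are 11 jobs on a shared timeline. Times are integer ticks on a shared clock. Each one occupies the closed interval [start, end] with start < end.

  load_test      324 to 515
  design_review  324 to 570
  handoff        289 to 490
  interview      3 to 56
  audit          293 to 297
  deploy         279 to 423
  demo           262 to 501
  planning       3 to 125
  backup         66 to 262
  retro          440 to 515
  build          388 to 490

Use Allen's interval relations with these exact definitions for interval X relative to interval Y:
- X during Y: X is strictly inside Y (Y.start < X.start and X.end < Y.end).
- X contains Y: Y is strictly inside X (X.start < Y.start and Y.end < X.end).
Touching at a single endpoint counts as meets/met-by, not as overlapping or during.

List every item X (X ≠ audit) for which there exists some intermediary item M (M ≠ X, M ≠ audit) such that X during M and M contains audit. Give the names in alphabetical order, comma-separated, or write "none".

build, deploy, handoff

Target audit = [293, 297].
Intermediaries M with M contains audit: demo, deploy, handoff.
Via demo — items with X during demo: build, deploy, handoff.
Via deploy — items with X during deploy: none.
Via handoff — items with X during handoff: none.
Union: build, deploy, handoff.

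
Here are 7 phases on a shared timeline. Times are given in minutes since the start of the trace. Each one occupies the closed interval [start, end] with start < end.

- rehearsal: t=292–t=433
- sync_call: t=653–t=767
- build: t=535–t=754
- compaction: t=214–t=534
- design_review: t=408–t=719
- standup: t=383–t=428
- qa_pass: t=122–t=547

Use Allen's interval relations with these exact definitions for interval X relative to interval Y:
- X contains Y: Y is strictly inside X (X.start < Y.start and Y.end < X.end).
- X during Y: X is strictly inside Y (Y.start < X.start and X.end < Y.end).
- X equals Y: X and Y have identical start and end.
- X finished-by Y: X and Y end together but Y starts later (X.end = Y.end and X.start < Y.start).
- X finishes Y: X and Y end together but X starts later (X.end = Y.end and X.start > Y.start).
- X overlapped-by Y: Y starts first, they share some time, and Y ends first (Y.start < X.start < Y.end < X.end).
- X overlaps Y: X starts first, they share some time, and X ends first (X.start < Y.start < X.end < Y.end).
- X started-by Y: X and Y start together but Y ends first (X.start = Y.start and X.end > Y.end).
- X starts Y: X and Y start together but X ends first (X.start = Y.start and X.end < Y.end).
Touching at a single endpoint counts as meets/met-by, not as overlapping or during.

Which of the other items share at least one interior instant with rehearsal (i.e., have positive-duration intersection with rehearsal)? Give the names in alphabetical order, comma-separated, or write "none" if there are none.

Target rehearsal = [t=292, t=433].
build [t=535, t=754] → after → no.
compaction [t=214, t=534] → contains → yes.
design_review [t=408, t=719] → overlapped-by → yes.
qa_pass [t=122, t=547] → contains → yes.
standup [t=383, t=428] → during → yes.
sync_call [t=653, t=767] → after → no.
Result: compaction, design_review, qa_pass, standup.

compaction, design_review, qa_pass, standup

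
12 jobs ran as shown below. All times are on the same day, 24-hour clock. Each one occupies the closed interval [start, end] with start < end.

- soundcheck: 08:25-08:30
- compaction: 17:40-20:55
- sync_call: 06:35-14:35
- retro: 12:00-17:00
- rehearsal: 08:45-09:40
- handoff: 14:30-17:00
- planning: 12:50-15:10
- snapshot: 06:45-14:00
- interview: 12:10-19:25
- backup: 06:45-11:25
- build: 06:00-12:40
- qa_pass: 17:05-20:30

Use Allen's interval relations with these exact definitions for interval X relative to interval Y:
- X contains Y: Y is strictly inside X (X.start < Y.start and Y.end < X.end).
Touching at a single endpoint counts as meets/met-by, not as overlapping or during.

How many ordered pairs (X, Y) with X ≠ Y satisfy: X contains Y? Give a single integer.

Checking all 132 ordered pairs for relation 'contains'; matching pairs in alphabetical order:
(backup, rehearsal): backup contains rehearsal ✓
(backup, soundcheck): backup contains soundcheck ✓
(build, backup): build contains backup ✓
(build, rehearsal): build contains rehearsal ✓
(build, soundcheck): build contains soundcheck ✓
(interview, handoff): interview contains handoff ✓
(interview, planning): interview contains planning ✓
(retro, planning): retro contains planning ✓
(snapshot, rehearsal): snapshot contains rehearsal ✓
(snapshot, soundcheck): snapshot contains soundcheck ✓
(sync_call, backup): sync_call contains backup ✓
(sync_call, rehearsal): sync_call contains rehearsal ✓
(sync_call, snapshot): sync_call contains snapshot ✓
(sync_call, soundcheck): sync_call contains soundcheck ✓
Count: 14.

14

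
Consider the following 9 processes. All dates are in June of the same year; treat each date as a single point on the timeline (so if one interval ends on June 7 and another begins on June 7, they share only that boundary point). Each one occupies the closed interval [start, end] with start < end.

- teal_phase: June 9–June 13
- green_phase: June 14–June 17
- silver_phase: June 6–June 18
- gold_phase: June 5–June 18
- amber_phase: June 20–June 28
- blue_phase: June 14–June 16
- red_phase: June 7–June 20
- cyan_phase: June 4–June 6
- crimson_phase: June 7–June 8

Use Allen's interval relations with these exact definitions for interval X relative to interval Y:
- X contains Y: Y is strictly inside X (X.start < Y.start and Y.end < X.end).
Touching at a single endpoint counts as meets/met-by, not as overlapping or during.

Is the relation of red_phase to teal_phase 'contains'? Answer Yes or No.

Yes

red_phase = [June 7, June 20], teal_phase = [June 9, June 13].
Actual relation of red_phase to teal_phase: contains.
Asked whether 'contains' holds → Yes.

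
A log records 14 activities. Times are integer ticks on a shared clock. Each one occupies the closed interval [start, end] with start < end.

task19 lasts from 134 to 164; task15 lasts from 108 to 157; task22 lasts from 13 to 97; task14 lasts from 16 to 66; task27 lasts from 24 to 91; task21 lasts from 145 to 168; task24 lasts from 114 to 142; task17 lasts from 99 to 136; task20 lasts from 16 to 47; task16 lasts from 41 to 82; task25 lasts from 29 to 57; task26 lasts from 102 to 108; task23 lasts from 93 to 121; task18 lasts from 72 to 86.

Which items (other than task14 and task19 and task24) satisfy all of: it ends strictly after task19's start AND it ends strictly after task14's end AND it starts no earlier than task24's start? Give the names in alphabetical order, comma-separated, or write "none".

Conditions: its end is strictly after task19's start (X.end > 134) AND its end is strictly after task14's end (X.end > 66) AND its start is no earlier than task24's start (X.start >= 114).
task15: end 157 > 134? ✓; end 157 > 66? ✓; start 108 >= 114? ✗ → no.
task16: end 82 > 134? ✗; end 82 > 66? ✓; start 41 >= 114? ✗ → no.
task17: end 136 > 134? ✓; end 136 > 66? ✓; start 99 >= 114? ✗ → no.
task18: end 86 > 134? ✗; end 86 > 66? ✓; start 72 >= 114? ✗ → no.
task20: end 47 > 134? ✗; end 47 > 66? ✗; start 16 >= 114? ✗ → no.
task21: end 168 > 134? ✓; end 168 > 66? ✓; start 145 >= 114? ✓ → yes.
task22: end 97 > 134? ✗; end 97 > 66? ✓; start 13 >= 114? ✗ → no.
task23: end 121 > 134? ✗; end 121 > 66? ✓; start 93 >= 114? ✗ → no.
task25: end 57 > 134? ✗; end 57 > 66? ✗; start 29 >= 114? ✗ → no.
task26: end 108 > 134? ✗; end 108 > 66? ✓; start 102 >= 114? ✗ → no.
task27: end 91 > 134? ✗; end 91 > 66? ✓; start 24 >= 114? ✗ → no.
Result: task21.

task21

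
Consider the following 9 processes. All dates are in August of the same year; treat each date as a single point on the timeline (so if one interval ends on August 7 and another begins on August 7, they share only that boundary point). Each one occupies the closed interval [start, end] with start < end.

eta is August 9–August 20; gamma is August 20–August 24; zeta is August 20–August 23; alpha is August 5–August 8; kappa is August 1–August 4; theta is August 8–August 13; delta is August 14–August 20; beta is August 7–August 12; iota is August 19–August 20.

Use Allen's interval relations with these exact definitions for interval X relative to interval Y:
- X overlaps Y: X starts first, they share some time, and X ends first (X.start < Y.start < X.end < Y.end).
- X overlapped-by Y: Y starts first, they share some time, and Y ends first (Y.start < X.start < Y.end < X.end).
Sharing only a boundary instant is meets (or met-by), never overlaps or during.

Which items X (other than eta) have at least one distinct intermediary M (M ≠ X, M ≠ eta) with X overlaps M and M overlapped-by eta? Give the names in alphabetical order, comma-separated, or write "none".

none

Target eta = [August 9, August 20].
Intermediaries M with M overlapped-by eta: none.
Union: none.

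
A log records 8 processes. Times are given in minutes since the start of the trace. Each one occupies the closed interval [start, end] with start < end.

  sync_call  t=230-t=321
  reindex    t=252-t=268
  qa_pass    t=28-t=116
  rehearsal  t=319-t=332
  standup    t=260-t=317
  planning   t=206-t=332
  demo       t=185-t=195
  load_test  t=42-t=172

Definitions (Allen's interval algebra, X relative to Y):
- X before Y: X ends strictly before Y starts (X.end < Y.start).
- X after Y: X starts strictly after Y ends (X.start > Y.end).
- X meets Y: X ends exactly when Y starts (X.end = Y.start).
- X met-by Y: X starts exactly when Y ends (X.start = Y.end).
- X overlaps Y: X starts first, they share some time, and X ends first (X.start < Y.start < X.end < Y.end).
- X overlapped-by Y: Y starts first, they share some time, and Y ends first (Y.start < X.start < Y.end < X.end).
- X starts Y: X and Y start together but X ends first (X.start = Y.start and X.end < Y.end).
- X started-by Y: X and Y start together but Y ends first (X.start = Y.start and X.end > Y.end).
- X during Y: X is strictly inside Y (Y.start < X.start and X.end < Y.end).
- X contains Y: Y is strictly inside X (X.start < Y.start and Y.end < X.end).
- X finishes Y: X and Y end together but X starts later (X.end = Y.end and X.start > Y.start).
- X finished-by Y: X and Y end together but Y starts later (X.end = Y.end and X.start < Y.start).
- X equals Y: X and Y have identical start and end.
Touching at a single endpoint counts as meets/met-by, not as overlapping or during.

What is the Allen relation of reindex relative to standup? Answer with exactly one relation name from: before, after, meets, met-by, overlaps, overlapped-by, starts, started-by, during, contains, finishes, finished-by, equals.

overlaps

reindex = [t=252, t=268]; standup = [t=260, t=317].
Compare endpoints: reindex.start < standup.start, reindex.start < standup.end, reindex.end > standup.start, reindex.end < standup.end.
That pattern is 'overlaps'.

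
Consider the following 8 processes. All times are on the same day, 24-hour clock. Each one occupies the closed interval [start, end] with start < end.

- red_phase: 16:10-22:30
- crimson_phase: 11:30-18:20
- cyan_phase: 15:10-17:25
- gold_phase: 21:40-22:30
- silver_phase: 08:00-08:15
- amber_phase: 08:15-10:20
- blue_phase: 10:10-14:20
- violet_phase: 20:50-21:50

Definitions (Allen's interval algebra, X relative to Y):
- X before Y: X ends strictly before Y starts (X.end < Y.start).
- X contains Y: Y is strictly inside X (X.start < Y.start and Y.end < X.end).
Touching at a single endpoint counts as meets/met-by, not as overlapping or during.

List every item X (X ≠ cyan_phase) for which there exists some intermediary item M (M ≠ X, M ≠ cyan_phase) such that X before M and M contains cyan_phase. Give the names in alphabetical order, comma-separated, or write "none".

amber_phase, silver_phase

Target cyan_phase = [15:10, 17:25].
Intermediaries M with M contains cyan_phase: crimson_phase.
Via crimson_phase — items with X before crimson_phase: amber_phase, silver_phase.
Union: amber_phase, silver_phase.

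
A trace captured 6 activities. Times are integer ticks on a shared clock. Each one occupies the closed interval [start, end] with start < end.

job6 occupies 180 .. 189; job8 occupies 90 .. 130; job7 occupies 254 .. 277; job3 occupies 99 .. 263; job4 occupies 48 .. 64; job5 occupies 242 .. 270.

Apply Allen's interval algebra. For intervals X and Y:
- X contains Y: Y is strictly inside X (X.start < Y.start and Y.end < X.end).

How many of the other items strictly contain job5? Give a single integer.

0

Target job5 = [242, 270].
job3 [99, 263] → overlaps → no.
job4 [48, 64] → before → no.
job6 [180, 189] → before → no.
job7 [254, 277] → overlapped-by → no.
job8 [90, 130] → before → no.
Total: 0.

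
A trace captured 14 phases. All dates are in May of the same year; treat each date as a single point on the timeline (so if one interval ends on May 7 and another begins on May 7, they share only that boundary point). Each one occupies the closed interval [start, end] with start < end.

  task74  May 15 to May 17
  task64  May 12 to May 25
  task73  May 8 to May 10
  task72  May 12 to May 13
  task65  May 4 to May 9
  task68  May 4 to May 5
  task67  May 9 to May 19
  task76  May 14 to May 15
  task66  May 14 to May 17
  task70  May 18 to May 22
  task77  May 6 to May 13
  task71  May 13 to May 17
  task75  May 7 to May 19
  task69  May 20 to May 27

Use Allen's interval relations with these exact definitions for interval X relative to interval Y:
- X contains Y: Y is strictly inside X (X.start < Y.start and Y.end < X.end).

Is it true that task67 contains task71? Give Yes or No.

Yes

task67 = [May 9, May 19], task71 = [May 13, May 17].
Actual relation of task67 to task71: contains.
Asked whether 'contains' holds → Yes.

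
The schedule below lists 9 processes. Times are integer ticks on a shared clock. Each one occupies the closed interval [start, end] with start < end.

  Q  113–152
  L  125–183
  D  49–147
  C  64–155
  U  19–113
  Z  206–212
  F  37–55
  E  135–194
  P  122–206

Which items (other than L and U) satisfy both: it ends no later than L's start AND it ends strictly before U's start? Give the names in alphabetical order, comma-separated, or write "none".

none

Conditions: its end is no later than L's start (X.end <= 125) AND its end is strictly before U's start (X.end < 19).
C: end 155 <= 125? ✗; end 155 < 19? ✗ → no.
D: end 147 <= 125? ✗; end 147 < 19? ✗ → no.
E: end 194 <= 125? ✗; end 194 < 19? ✗ → no.
F: end 55 <= 125? ✓; end 55 < 19? ✗ → no.
P: end 206 <= 125? ✗; end 206 < 19? ✗ → no.
Q: end 152 <= 125? ✗; end 152 < 19? ✗ → no.
Z: end 212 <= 125? ✗; end 212 < 19? ✗ → no.
Result: none.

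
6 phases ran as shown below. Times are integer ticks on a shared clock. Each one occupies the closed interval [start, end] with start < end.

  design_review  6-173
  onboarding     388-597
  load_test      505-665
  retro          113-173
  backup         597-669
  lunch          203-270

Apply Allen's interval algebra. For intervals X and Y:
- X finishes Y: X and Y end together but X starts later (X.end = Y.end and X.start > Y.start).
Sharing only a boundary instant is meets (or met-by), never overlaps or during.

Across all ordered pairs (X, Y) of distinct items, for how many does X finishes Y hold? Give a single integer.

1

Checking all 30 ordered pairs for relation 'finishes'; matching pairs in alphabetical order:
(retro, design_review): retro finishes design_review ✓
Count: 1.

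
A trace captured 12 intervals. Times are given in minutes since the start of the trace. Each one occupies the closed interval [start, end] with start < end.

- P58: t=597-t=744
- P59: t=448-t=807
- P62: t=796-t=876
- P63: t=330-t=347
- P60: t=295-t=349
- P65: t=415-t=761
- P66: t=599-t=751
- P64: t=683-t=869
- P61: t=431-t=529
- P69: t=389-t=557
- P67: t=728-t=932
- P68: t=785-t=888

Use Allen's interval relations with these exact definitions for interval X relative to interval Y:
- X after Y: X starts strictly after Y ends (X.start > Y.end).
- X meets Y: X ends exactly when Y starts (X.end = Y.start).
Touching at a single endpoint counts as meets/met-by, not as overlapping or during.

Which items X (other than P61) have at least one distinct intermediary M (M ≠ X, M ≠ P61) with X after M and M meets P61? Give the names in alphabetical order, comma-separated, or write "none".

none

Target P61 = [t=431, t=529].
Intermediaries M with M meets P61: none.
Union: none.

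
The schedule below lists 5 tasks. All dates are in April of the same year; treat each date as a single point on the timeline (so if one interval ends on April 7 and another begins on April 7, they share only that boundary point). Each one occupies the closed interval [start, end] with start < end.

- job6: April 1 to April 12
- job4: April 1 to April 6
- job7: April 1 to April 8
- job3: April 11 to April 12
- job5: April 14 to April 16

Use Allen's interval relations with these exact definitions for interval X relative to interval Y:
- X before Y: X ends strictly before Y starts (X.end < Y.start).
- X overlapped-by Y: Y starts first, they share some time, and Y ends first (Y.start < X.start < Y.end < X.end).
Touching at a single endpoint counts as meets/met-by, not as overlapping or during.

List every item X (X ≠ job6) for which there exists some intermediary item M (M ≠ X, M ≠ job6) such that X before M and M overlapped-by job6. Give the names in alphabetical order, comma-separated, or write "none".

none

Target job6 = [April 1, April 12].
Intermediaries M with M overlapped-by job6: none.
Union: none.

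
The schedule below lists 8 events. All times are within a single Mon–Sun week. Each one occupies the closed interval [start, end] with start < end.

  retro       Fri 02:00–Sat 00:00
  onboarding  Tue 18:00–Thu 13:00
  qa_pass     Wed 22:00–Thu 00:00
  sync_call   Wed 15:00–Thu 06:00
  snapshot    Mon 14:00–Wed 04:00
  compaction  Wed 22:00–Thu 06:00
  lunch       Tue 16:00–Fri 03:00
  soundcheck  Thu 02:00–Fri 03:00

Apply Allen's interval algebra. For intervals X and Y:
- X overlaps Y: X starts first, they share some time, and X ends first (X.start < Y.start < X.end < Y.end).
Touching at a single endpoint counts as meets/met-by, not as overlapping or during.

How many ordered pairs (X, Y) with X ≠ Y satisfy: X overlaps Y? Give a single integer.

7

Checking all 56 ordered pairs for relation 'overlaps'; matching pairs in alphabetical order:
(compaction, soundcheck): compaction overlaps soundcheck ✓
(lunch, retro): lunch overlaps retro ✓
(onboarding, soundcheck): onboarding overlaps soundcheck ✓
(snapshot, lunch): snapshot overlaps lunch ✓
(snapshot, onboarding): snapshot overlaps onboarding ✓
(soundcheck, retro): soundcheck overlaps retro ✓
(sync_call, soundcheck): sync_call overlaps soundcheck ✓
Count: 7.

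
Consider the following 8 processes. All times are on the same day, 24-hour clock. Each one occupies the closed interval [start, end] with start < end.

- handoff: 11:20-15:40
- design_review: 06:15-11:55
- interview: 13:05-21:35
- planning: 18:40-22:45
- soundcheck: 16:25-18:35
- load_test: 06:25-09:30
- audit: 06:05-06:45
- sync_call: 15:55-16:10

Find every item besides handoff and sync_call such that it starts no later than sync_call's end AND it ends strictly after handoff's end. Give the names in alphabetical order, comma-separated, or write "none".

Conditions: its start is no later than sync_call's end (X.start <= 16:10) AND its end is strictly after handoff's end (X.end > 15:40).
audit: start 06:05 <= 16:10? ✓; end 06:45 > 15:40? ✗ → no.
design_review: start 06:15 <= 16:10? ✓; end 11:55 > 15:40? ✗ → no.
interview: start 13:05 <= 16:10? ✓; end 21:35 > 15:40? ✓ → yes.
load_test: start 06:25 <= 16:10? ✓; end 09:30 > 15:40? ✗ → no.
planning: start 18:40 <= 16:10? ✗; end 22:45 > 15:40? ✓ → no.
soundcheck: start 16:25 <= 16:10? ✗; end 18:35 > 15:40? ✓ → no.
Result: interview.

interview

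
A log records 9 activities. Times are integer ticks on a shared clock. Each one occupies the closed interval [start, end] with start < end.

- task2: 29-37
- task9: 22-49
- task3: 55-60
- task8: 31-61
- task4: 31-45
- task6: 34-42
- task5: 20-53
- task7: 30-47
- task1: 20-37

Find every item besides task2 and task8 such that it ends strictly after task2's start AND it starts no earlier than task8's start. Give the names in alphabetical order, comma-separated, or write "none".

Conditions: its end is strictly after task2's start (X.end > 29) AND its start is no earlier than task8's start (X.start >= 31).
task1: end 37 > 29? ✓; start 20 >= 31? ✗ → no.
task3: end 60 > 29? ✓; start 55 >= 31? ✓ → yes.
task4: end 45 > 29? ✓; start 31 >= 31? ✓ → yes.
task5: end 53 > 29? ✓; start 20 >= 31? ✗ → no.
task6: end 42 > 29? ✓; start 34 >= 31? ✓ → yes.
task7: end 47 > 29? ✓; start 30 >= 31? ✗ → no.
task9: end 49 > 29? ✓; start 22 >= 31? ✗ → no.
Result: task3, task4, task6.

task3, task4, task6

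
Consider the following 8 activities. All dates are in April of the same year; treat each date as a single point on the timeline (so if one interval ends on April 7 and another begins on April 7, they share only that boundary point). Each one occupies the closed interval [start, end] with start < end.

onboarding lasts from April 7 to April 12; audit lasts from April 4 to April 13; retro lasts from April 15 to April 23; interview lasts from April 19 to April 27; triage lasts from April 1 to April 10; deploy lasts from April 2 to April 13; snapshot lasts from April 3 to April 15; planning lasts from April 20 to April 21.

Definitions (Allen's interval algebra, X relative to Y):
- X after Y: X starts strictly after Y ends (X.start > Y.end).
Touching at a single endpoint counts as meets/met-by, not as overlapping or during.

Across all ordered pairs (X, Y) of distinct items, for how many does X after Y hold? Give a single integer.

14

Checking all 56 ordered pairs for relation 'after'; matching pairs in alphabetical order:
(interview, audit): interview after audit ✓
(interview, deploy): interview after deploy ✓
(interview, onboarding): interview after onboarding ✓
(interview, snapshot): interview after snapshot ✓
(interview, triage): interview after triage ✓
(planning, audit): planning after audit ✓
(planning, deploy): planning after deploy ✓
(planning, onboarding): planning after onboarding ✓
(planning, snapshot): planning after snapshot ✓
(planning, triage): planning after triage ✓
(retro, audit): retro after audit ✓
(retro, deploy): retro after deploy ✓
(retro, onboarding): retro after onboarding ✓
(retro, triage): retro after triage ✓
Count: 14.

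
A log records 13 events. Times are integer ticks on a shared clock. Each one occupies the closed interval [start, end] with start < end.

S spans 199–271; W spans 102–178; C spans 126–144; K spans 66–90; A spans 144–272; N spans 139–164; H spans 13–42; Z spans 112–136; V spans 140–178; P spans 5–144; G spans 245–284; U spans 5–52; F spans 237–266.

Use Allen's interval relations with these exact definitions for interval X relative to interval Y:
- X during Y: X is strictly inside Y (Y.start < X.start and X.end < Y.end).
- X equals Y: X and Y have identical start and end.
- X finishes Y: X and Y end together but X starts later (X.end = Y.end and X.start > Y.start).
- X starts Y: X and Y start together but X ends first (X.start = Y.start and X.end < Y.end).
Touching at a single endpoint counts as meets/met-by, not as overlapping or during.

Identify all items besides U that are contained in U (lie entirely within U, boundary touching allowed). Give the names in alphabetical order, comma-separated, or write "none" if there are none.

Target U = [5, 52].
A [144, 272] → after → no.
C [126, 144] → after → no.
F [237, 266] → after → no.
G [245, 284] → after → no.
H [13, 42] → during → yes.
K [66, 90] → after → no.
N [139, 164] → after → no.
P [5, 144] → started-by → no.
S [199, 271] → after → no.
V [140, 178] → after → no.
W [102, 178] → after → no.
Z [112, 136] → after → no.
Result: H.

H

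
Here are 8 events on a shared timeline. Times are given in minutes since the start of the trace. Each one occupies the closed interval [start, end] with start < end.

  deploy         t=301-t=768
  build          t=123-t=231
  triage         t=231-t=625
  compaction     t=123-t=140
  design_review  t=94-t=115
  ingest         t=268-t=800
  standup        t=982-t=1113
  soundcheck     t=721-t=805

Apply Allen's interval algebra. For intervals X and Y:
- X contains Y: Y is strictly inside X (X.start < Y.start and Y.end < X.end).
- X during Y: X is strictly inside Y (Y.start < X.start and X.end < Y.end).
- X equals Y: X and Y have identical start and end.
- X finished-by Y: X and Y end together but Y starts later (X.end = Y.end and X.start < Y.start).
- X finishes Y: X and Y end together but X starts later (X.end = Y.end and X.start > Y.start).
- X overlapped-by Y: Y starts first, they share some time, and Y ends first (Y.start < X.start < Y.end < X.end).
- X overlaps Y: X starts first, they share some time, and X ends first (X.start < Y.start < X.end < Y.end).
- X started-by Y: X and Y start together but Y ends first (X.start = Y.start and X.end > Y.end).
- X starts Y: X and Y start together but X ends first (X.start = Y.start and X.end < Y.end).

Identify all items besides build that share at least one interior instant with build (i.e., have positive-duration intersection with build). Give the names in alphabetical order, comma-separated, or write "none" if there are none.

compaction

Target build = [t=123, t=231].
compaction [t=123, t=140] → starts → yes.
deploy [t=301, t=768] → after → no.
design_review [t=94, t=115] → before → no.
ingest [t=268, t=800] → after → no.
soundcheck [t=721, t=805] → after → no.
standup [t=982, t=1113] → after → no.
triage [t=231, t=625] → met-by → no.
Result: compaction.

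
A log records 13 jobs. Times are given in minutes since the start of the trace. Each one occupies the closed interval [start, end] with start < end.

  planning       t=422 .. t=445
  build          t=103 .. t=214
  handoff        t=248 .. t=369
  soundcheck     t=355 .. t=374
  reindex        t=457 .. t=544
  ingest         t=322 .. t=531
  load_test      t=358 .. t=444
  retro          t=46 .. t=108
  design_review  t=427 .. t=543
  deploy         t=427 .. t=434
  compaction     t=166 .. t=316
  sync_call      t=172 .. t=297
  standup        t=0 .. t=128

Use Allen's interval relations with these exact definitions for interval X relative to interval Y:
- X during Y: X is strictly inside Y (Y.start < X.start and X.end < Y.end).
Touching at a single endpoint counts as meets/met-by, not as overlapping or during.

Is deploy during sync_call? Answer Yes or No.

No

deploy = [t=427, t=434], sync_call = [t=172, t=297].
Actual relation of deploy to sync_call: after.
Asked whether 'during' holds → No.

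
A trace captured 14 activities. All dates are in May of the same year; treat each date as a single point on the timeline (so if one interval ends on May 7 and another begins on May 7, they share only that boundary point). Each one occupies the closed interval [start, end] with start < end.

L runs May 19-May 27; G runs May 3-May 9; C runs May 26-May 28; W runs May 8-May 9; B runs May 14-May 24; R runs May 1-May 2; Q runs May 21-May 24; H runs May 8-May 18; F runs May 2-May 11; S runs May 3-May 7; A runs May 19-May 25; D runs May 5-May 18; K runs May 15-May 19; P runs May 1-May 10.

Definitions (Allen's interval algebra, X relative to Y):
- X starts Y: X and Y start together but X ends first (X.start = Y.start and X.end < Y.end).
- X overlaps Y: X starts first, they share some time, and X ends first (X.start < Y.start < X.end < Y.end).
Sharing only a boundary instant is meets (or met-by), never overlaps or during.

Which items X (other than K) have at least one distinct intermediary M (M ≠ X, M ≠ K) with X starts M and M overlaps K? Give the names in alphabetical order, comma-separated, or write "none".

Target K = [May 15, May 19].
Intermediaries M with M overlaps K: D, H.
Via D — items with X starts D: none.
Via H — items with X starts H: W.
Union: W.

W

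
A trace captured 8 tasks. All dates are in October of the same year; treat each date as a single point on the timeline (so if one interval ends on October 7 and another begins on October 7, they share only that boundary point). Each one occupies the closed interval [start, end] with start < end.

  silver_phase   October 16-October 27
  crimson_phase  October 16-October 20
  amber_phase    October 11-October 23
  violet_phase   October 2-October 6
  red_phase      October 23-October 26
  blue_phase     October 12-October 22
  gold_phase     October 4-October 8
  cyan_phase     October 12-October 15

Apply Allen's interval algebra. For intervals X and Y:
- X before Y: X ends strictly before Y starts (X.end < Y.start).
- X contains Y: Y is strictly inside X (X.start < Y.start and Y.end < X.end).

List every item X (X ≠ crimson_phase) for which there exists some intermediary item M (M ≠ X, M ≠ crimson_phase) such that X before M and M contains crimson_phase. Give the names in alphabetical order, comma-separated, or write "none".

Target crimson_phase = [October 16, October 20].
Intermediaries M with M contains crimson_phase: amber_phase, blue_phase.
Via amber_phase — items with X before amber_phase: gold_phase, violet_phase.
Via blue_phase — items with X before blue_phase: gold_phase, violet_phase.
Union: gold_phase, violet_phase.

gold_phase, violet_phase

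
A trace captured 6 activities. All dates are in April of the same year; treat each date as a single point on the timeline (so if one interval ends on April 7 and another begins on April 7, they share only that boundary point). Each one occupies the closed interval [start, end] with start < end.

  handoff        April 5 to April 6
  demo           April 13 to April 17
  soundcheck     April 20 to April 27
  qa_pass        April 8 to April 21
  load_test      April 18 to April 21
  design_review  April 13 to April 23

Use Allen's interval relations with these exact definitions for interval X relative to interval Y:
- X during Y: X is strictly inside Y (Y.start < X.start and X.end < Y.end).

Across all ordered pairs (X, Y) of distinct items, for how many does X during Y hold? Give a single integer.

2

Checking all 30 ordered pairs for relation 'during'; matching pairs in alphabetical order:
(demo, qa_pass): demo during qa_pass ✓
(load_test, design_review): load_test during design_review ✓
Count: 2.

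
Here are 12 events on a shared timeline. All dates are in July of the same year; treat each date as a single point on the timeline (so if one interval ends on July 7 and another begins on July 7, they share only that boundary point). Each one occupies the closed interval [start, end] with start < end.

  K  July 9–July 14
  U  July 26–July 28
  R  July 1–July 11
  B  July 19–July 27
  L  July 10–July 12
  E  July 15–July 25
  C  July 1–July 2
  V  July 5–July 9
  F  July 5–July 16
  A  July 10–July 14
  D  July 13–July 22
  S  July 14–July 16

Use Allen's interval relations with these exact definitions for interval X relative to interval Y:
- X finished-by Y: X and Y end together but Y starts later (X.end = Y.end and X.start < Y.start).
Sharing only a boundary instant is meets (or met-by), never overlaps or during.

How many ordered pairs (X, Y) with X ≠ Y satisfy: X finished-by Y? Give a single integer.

Checking all 132 ordered pairs for relation 'finished-by'; matching pairs in alphabetical order:
(F, S): F finished-by S ✓
(K, A): K finished-by A ✓
Count: 2.

2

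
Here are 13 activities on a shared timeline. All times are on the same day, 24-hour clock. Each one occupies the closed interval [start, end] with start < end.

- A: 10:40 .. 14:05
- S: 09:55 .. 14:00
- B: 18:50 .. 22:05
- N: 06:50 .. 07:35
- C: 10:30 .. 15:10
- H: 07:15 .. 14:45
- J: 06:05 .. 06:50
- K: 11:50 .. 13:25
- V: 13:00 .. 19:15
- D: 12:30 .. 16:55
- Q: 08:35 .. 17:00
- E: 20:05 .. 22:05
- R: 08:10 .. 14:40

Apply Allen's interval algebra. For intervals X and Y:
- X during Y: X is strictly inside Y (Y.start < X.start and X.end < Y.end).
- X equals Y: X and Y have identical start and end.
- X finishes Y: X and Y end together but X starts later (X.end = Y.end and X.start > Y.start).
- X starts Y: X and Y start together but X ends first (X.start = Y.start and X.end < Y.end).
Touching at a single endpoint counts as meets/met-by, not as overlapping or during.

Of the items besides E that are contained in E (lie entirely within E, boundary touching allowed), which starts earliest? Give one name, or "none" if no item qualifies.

Target E = [20:05, 22:05].
A [10:40, 14:05] → before → excluded.
B [18:50, 22:05] → finished-by → excluded.
C [10:30, 15:10] → before → excluded.
D [12:30, 16:55] → before → excluded.
H [07:15, 14:45] → before → excluded.
J [06:05, 06:50] → before → excluded.
K [11:50, 13:25] → before → excluded.
N [06:50, 07:35] → before → excluded.
Q [08:35, 17:00] → before → excluded.
R [08:10, 14:40] → before → excluded.
S [09:55, 14:00] → before → excluded.
V [13:00, 19:15] → before → excluded.
No candidates → none.

none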